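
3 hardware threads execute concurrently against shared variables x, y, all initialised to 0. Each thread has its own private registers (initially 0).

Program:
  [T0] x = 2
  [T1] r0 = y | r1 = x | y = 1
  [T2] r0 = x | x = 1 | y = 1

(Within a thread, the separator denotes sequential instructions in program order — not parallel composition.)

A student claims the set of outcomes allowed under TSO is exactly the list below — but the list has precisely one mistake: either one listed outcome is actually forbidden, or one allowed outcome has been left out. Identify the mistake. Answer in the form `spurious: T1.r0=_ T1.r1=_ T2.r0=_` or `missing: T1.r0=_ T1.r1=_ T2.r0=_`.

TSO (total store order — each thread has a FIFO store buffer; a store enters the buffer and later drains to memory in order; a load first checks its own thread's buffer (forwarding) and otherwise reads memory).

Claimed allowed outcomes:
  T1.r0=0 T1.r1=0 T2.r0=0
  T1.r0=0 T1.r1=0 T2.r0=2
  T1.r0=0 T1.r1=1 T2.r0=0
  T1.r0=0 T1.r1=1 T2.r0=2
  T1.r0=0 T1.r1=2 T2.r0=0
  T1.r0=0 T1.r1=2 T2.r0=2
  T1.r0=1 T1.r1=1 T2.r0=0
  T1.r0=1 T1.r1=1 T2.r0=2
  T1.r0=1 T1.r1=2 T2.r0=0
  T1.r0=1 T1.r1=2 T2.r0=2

spurious: T1.r0=1 T1.r1=2 T2.r0=2

outcome vector order: (T1.r0,T1.r1,T2.r0)
[TSO] allowed = {<0 0 0> <0 0 2> <0 1 0> <0 1 2> <0 2 0> <0 2 2> <1 1 0> <1 1 2> <1 2 0>}
claimed∖TSO = {<1 2 2>}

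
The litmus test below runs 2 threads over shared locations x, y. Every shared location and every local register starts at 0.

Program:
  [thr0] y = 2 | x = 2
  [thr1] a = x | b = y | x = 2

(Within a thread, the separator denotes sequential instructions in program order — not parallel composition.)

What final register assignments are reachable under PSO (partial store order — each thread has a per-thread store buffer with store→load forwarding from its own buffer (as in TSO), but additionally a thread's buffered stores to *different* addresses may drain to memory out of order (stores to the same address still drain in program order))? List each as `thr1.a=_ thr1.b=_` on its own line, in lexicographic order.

thr1.a=0 thr1.b=0
thr1.a=0 thr1.b=2
thr1.a=2 thr1.b=0
thr1.a=2 thr1.b=2

outcome vector order: (thr1.a,thr1.b)
|PSO outcomes| = 4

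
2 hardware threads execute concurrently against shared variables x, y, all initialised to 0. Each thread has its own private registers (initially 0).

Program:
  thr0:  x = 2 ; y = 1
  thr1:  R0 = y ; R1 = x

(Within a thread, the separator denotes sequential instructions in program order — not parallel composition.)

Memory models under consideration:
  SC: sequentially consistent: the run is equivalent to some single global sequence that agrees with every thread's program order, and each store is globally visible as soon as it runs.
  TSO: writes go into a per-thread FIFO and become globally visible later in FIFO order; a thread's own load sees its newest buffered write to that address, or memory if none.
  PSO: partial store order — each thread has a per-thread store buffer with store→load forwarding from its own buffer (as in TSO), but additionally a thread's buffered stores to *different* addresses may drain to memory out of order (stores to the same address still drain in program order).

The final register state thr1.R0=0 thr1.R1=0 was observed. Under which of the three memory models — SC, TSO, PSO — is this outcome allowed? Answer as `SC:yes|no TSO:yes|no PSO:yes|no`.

SC:yes TSO:yes PSO:yes

outcome vector order: (thr1.R0,thr1.R1)
SC: 3 outcomes — {0/0 0/2 1/2}
TSO: 3 outcomes — {0/0 0/2 1/2}
PSO: 4 outcomes — {0/0 0/2 1/0 1/2}
target 0/0 ∈ {SC,TSO,PSO}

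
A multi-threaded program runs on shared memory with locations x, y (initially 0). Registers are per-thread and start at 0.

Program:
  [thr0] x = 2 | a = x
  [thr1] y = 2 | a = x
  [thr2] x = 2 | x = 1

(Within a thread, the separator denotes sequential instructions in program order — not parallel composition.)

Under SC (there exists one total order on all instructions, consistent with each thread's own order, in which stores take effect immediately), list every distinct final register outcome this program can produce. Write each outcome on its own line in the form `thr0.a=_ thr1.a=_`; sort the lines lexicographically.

outcome vector order: (thr0.a,thr1.a)
|SC outcomes| = 6

thr0.a=1 thr1.a=0
thr0.a=1 thr1.a=1
thr0.a=1 thr1.a=2
thr0.a=2 thr1.a=0
thr0.a=2 thr1.a=1
thr0.a=2 thr1.a=2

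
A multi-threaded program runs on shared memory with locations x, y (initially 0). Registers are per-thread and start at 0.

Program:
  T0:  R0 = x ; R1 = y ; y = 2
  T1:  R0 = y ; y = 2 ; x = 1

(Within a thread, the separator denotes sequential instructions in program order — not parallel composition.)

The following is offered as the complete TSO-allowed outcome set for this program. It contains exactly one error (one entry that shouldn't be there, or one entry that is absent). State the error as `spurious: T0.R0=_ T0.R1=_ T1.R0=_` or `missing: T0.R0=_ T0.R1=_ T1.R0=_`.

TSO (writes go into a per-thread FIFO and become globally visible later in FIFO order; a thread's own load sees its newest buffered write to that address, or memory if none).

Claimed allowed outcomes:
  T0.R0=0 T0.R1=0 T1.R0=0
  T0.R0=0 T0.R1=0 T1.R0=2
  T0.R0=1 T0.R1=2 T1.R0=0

missing: T0.R0=0 T0.R1=2 T1.R0=0

outcome vector order: (T0.R0,T0.R1,T1.R0)
under TSO → 000; 002; 020; 120
TSO∖claimed = {020}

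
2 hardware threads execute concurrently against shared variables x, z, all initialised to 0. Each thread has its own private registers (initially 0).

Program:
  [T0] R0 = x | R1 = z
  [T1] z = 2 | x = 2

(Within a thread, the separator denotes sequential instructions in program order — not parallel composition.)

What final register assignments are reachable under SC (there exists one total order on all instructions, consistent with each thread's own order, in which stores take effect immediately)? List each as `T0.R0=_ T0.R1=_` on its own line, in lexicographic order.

T0.R0=0 T0.R1=0
T0.R0=0 T0.R1=2
T0.R0=2 T0.R1=2

outcome vector order: (T0.R0,T0.R1)
|SC outcomes| = 3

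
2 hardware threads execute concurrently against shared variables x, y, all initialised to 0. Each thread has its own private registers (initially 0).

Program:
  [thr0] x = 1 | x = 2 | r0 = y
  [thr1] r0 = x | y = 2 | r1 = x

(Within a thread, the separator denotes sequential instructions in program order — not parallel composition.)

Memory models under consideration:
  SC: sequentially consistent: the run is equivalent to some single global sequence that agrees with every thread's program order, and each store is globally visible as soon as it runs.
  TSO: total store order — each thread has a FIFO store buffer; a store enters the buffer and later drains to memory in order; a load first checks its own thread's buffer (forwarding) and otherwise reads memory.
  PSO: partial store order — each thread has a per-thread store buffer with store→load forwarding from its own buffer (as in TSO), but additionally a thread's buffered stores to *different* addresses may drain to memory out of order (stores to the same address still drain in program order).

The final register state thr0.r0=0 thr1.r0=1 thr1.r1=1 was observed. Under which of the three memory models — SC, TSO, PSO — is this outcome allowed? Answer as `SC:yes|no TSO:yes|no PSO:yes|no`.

outcome vector order: (thr0.r0,thr1.r0,thr1.r1)
SC (9): 002; 012; 022; 200; 201; 202; 211; 212; 222
TSO (12): 000; 001; 002; 011; 012; 022; 200; 201; 202; 211; 212; 222
PSO (12): 000; 001; 002; 011; 012; 022; 200; 201; 202; 211; 212; 222
target 011 ∈ {TSO,PSO}

SC:no TSO:yes PSO:yes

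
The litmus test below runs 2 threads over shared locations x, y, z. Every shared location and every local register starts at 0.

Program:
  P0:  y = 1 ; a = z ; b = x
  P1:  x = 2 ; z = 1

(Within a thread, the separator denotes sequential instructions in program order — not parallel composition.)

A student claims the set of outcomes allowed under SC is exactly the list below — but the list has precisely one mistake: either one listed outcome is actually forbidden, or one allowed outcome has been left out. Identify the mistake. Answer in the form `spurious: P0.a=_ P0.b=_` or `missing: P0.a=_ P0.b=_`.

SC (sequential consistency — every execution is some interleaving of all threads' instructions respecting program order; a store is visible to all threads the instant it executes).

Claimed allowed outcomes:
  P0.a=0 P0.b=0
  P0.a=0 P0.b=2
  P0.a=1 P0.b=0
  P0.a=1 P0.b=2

spurious: P0.a=1 P0.b=0

outcome vector order: (P0.a,P0.b)
SC (3): <0 0>; <0 2>; <1 2>
claimed∖SC = {<1 0>}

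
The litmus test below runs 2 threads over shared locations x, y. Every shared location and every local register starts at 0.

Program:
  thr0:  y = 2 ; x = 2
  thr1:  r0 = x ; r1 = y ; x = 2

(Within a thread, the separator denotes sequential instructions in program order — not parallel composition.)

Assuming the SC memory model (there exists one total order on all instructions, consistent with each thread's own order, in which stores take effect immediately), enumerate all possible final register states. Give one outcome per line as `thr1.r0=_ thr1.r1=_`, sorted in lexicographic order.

thr1.r0=0 thr1.r1=0
thr1.r0=0 thr1.r1=2
thr1.r0=2 thr1.r1=2

outcome vector order: (thr1.r0,thr1.r1)
|SC outcomes| = 3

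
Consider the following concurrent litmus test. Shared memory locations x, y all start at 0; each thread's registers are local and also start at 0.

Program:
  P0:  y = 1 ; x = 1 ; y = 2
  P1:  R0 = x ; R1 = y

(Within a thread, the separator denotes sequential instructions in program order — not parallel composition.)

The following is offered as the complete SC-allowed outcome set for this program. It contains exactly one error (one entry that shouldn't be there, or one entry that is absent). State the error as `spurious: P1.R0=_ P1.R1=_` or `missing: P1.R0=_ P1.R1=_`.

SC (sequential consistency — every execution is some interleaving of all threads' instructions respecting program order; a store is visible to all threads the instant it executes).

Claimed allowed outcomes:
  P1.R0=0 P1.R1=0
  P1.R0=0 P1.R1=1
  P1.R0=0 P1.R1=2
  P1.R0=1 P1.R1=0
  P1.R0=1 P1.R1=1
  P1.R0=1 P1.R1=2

outcome vector order: (P1.R0,P1.R1)
SC (5): 0/0 0/1 0/2 1/1 1/2
claimed∖SC = {1/0}

spurious: P1.R0=1 P1.R1=0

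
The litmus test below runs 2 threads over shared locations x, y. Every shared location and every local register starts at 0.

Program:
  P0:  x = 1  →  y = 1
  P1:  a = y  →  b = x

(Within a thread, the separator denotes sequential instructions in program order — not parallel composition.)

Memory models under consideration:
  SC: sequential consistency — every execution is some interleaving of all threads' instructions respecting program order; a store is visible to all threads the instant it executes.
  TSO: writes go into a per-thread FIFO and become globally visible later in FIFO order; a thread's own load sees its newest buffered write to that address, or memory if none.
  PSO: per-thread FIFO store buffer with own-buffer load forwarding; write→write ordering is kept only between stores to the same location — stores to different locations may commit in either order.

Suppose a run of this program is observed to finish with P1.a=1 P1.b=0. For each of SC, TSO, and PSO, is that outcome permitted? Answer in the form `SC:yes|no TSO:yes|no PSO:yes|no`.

outcome vector order: (P1.a,P1.b)
under SC → <0 0>; <0 1>; <1 1>
under TSO → <0 0>; <0 1>; <1 1>
under PSO → <0 0>; <0 1>; <1 0>; <1 1>
target <1 0> ∈ {PSO}

SC:no TSO:no PSO:yes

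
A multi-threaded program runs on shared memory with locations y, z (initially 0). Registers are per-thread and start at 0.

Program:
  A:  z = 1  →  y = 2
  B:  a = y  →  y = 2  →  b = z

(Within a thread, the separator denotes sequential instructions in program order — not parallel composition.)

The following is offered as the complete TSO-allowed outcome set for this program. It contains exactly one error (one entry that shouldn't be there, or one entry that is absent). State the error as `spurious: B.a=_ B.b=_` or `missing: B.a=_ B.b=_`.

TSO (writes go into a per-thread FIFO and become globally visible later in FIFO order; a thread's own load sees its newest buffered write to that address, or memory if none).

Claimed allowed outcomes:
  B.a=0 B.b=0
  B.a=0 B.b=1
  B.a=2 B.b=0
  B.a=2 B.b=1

spurious: B.a=2 B.b=0

outcome vector order: (B.a,B.b)
TSO (3): (0,0) (0,1) (2,1)
claimed∖TSO = {(2,0)}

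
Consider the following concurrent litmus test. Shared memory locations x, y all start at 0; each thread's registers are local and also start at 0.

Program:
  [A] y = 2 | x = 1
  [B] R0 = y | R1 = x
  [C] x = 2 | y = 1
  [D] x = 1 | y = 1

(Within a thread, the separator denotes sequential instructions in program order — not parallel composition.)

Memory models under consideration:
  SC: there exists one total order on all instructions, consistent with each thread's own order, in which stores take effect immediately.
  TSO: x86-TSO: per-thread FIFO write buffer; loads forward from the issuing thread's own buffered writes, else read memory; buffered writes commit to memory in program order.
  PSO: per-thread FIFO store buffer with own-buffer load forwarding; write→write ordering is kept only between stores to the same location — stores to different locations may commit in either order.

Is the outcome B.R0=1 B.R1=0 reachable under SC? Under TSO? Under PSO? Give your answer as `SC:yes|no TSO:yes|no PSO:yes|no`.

SC:no TSO:no PSO:yes

outcome vector order: (B.R0,B.R1)
under SC → (0,0), (0,1), (0,2), (1,1), (1,2), (2,0), (2,1), (2,2)
under TSO → (0,0), (0,1), (0,2), (1,1), (1,2), (2,0), (2,1), (2,2)
under PSO → (0,0), (0,1), (0,2), (1,0), (1,1), (1,2), (2,0), (2,1), (2,2)
target (1,0) ∈ {PSO}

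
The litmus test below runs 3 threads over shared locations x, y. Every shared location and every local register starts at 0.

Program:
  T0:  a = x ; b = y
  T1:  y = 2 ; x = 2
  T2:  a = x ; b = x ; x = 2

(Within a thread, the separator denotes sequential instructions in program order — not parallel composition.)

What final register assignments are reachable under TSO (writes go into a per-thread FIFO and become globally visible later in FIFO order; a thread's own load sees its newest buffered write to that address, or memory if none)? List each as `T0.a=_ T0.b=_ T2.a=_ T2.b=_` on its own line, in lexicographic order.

outcome vector order: (T0.a,T0.b,T2.a,T2.b)
|TSO outcomes| = 10

T0.a=0 T0.b=0 T2.a=0 T2.b=0
T0.a=0 T0.b=0 T2.a=0 T2.b=2
T0.a=0 T0.b=0 T2.a=2 T2.b=2
T0.a=0 T0.b=2 T2.a=0 T2.b=0
T0.a=0 T0.b=2 T2.a=0 T2.b=2
T0.a=0 T0.b=2 T2.a=2 T2.b=2
T0.a=2 T0.b=0 T2.a=0 T2.b=0
T0.a=2 T0.b=2 T2.a=0 T2.b=0
T0.a=2 T0.b=2 T2.a=0 T2.b=2
T0.a=2 T0.b=2 T2.a=2 T2.b=2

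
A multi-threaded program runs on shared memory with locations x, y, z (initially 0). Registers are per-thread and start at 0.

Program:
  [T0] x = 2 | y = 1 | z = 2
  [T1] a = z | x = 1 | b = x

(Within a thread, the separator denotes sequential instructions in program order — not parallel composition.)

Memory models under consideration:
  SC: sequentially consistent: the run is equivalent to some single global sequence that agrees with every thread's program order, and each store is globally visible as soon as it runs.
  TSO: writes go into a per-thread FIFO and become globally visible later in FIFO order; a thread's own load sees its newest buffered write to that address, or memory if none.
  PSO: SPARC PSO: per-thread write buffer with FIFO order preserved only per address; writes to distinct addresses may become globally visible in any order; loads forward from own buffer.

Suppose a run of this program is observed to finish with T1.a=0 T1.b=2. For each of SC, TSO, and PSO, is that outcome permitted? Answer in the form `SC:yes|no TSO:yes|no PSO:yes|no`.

outcome vector order: (T1.a,T1.b)
[SC] allowed = {<0 1> <0 2> <2 1>}
[TSO] allowed = {<0 1> <0 2> <2 1>}
[PSO] allowed = {<0 1> <0 2> <2 1> <2 2>}
target <0 2> ∈ {SC,TSO,PSO}

SC:yes TSO:yes PSO:yes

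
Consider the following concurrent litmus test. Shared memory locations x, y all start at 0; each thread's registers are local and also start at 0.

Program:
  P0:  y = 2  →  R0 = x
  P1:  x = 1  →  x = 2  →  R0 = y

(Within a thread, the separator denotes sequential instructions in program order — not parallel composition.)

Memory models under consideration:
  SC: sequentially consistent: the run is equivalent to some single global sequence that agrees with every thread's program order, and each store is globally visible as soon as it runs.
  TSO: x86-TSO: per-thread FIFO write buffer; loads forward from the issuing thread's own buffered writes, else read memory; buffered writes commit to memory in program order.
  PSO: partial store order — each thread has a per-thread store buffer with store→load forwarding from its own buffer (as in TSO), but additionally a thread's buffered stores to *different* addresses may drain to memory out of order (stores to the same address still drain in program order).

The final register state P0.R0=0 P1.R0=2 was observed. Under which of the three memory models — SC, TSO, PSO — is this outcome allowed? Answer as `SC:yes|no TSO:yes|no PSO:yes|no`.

SC:yes TSO:yes PSO:yes

outcome vector order: (P0.R0,P1.R0)
[SC] allowed = {0/2; 1/2; 2/0; 2/2}
[TSO] allowed = {0/0; 0/2; 1/0; 1/2; 2/0; 2/2}
[PSO] allowed = {0/0; 0/2; 1/0; 1/2; 2/0; 2/2}
target 0/2 ∈ {SC,TSO,PSO}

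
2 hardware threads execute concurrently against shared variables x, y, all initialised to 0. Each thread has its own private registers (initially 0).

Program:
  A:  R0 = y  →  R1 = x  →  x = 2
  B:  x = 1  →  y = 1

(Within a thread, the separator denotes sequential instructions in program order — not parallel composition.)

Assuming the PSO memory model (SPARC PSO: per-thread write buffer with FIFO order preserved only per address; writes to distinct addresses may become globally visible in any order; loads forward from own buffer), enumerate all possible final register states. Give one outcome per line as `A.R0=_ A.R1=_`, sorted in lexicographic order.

outcome vector order: (A.R0,A.R1)
|PSO outcomes| = 4

A.R0=0 A.R1=0
A.R0=0 A.R1=1
A.R0=1 A.R1=0
A.R0=1 A.R1=1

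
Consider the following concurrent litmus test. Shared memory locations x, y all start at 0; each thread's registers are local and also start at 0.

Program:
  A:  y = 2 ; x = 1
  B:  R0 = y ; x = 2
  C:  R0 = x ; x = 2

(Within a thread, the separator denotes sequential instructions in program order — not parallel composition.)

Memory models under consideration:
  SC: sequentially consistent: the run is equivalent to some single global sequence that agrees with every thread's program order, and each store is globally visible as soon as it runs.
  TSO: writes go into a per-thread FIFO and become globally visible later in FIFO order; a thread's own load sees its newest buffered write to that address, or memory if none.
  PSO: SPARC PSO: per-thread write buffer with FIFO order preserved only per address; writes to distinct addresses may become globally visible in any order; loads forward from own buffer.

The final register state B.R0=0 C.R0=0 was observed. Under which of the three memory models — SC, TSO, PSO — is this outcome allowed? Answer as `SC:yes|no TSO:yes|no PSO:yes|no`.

SC:yes TSO:yes PSO:yes

outcome vector order: (B.R0,C.R0)
under SC → 0/0 0/1 0/2 2/0 2/1 2/2
under TSO → 0/0 0/1 0/2 2/0 2/1 2/2
under PSO → 0/0 0/1 0/2 2/0 2/1 2/2
target 0/0 ∈ {SC,TSO,PSO}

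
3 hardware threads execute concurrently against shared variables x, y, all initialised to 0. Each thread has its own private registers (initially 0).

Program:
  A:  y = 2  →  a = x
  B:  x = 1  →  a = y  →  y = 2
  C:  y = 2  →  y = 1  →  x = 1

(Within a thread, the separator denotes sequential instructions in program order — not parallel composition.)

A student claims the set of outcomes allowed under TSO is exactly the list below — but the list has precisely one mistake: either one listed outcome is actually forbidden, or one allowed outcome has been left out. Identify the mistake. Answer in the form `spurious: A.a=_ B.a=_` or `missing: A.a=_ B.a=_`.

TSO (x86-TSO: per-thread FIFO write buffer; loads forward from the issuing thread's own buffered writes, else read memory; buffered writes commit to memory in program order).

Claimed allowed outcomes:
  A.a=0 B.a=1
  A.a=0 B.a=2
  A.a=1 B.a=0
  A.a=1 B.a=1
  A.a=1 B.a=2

missing: A.a=0 B.a=0

outcome vector order: (A.a,B.a)
TSO: 6 outcomes — {0/0; 0/1; 0/2; 1/0; 1/1; 1/2}
TSO∖claimed = {0/0}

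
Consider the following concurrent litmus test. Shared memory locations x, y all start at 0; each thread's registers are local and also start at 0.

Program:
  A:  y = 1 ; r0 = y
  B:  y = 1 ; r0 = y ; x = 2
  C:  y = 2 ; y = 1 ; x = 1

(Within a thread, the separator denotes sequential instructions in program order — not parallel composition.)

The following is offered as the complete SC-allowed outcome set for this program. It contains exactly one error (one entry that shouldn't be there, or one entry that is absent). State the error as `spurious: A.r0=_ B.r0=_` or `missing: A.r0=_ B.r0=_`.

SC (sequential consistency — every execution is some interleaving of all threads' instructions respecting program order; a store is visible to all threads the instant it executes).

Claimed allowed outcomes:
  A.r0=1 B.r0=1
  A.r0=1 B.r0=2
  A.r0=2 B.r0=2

missing: A.r0=2 B.r0=1

outcome vector order: (A.r0,B.r0)
SC: 4 outcomes — {11, 12, 21, 22}
SC∖claimed = {21}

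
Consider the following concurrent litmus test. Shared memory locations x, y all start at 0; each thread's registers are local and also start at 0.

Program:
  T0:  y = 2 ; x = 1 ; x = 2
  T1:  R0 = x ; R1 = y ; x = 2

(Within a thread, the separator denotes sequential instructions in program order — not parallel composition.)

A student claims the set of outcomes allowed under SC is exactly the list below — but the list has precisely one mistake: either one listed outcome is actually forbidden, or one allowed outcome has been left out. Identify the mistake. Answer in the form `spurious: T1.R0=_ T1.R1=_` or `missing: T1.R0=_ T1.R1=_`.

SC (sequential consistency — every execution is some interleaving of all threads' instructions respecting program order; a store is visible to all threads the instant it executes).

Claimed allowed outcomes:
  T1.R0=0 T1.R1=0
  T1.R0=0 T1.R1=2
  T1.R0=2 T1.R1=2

outcome vector order: (T1.R0,T1.R1)
under SC → 00; 02; 12; 22
SC∖claimed = {12}

missing: T1.R0=1 T1.R1=2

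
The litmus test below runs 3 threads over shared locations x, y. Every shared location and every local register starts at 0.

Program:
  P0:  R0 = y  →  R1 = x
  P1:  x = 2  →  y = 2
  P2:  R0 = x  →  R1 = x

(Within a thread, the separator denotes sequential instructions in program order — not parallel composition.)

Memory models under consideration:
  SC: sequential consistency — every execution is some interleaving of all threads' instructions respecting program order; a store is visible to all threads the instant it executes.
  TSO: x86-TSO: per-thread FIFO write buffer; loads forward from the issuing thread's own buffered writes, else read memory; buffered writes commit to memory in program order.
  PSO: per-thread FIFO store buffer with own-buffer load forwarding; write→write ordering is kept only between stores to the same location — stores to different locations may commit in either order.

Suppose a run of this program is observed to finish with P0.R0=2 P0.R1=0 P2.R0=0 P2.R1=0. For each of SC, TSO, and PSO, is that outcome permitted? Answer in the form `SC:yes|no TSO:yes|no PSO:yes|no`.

SC:no TSO:no PSO:yes

outcome vector order: (P0.R0,P0.R1,P2.R0,P2.R1)
under SC → <0 0 0 0> <0 0 0 2> <0 0 2 2> <0 2 0 0> <0 2 0 2> <0 2 2 2> <2 2 0 0> <2 2 0 2> <2 2 2 2>
under TSO → <0 0 0 0> <0 0 0 2> <0 0 2 2> <0 2 0 0> <0 2 0 2> <0 2 2 2> <2 2 0 0> <2 2 0 2> <2 2 2 2>
under PSO → <0 0 0 0> <0 0 0 2> <0 0 2 2> <0 2 0 0> <0 2 0 2> <0 2 2 2> <2 0 0 0> <2 0 0 2> <2 0 2 2> <2 2 0 0> <2 2 0 2> <2 2 2 2>
target <2 0 0 0> ∈ {PSO}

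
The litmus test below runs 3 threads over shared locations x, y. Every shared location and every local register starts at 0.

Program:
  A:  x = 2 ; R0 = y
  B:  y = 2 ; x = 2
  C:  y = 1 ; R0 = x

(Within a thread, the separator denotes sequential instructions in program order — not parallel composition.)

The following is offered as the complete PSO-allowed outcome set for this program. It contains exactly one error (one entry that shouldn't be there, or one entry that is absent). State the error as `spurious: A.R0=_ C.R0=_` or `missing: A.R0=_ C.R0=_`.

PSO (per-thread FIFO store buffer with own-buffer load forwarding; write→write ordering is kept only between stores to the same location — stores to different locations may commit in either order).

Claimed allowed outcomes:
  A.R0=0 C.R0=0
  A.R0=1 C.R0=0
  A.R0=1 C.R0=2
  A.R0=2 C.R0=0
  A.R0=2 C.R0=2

outcome vector order: (A.R0,C.R0)
[PSO] allowed = {00 02 10 12 20 22}
PSO∖claimed = {02}

missing: A.R0=0 C.R0=2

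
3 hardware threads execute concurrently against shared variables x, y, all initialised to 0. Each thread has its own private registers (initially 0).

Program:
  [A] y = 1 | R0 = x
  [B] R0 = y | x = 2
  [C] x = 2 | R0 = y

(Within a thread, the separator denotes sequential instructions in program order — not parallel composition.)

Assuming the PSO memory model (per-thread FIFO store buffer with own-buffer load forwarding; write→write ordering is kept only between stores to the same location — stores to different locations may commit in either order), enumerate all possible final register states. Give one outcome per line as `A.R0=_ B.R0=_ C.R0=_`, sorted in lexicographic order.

outcome vector order: (A.R0,B.R0,C.R0)
|PSO outcomes| = 8

A.R0=0 B.R0=0 C.R0=0
A.R0=0 B.R0=0 C.R0=1
A.R0=0 B.R0=1 C.R0=0
A.R0=0 B.R0=1 C.R0=1
A.R0=2 B.R0=0 C.R0=0
A.R0=2 B.R0=0 C.R0=1
A.R0=2 B.R0=1 C.R0=0
A.R0=2 B.R0=1 C.R0=1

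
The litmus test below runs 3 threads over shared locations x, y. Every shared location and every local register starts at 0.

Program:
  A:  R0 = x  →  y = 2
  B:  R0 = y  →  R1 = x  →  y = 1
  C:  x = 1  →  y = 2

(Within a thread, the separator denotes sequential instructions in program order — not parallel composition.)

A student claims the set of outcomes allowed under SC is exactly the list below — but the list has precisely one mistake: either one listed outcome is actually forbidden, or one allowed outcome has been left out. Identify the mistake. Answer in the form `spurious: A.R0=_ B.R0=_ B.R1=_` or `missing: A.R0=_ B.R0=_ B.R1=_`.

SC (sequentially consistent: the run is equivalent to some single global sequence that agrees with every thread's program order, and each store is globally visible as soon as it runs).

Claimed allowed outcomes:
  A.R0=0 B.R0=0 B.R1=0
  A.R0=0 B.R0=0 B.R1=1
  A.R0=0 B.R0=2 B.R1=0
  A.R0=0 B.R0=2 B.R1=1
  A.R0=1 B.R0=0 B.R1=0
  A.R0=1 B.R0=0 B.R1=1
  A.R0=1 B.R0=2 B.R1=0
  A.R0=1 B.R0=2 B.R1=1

outcome vector order: (A.R0,B.R0,B.R1)
SC: 7 outcomes — {(0,0,0), (0,0,1), (0,2,0), (0,2,1), (1,0,0), (1,0,1), (1,2,1)}
claimed∖SC = {(1,2,0)}

spurious: A.R0=1 B.R0=2 B.R1=0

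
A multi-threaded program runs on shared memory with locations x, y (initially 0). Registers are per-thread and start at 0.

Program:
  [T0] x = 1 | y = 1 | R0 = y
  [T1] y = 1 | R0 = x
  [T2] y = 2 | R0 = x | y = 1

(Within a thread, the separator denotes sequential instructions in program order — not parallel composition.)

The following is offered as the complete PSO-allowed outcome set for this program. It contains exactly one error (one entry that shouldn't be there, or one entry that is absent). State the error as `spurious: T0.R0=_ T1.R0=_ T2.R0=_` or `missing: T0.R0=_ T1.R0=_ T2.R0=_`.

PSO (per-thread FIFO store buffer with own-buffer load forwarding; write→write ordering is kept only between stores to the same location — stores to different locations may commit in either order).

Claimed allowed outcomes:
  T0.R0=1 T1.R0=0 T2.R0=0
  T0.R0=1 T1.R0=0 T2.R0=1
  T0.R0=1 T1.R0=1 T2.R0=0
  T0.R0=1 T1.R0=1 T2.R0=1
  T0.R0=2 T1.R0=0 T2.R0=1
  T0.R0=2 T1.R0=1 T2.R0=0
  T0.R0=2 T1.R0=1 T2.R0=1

outcome vector order: (T0.R0,T1.R0,T2.R0)
under PSO → 100; 101; 110; 111; 200; 201; 210; 211
PSO∖claimed = {200}

missing: T0.R0=2 T1.R0=0 T2.R0=0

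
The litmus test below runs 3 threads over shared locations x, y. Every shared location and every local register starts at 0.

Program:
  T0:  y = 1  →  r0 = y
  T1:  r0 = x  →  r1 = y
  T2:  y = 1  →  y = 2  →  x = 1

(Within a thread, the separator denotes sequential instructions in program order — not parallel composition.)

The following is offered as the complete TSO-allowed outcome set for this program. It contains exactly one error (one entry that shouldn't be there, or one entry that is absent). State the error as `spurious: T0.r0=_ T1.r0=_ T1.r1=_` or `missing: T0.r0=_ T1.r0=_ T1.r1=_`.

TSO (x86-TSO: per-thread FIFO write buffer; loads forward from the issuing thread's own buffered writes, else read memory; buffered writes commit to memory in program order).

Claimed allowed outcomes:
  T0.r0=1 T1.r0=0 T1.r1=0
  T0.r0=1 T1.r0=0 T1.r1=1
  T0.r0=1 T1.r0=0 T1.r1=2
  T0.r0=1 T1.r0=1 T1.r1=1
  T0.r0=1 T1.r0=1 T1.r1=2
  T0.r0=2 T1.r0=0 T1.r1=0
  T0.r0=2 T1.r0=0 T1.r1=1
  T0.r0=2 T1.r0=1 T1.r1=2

outcome vector order: (T0.r0,T1.r0,T1.r1)
TSO: 9 outcomes — {100 101 102 111 112 200 201 202 212}
TSO∖claimed = {202}

missing: T0.r0=2 T1.r0=0 T1.r1=2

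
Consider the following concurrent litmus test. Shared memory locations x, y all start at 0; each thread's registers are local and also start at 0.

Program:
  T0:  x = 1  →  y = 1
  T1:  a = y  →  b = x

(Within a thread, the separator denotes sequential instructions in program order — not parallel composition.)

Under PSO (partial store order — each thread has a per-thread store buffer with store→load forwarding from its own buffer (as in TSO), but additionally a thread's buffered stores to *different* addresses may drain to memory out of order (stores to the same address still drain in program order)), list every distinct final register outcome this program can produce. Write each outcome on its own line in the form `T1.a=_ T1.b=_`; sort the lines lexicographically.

T1.a=0 T1.b=0
T1.a=0 T1.b=1
T1.a=1 T1.b=0
T1.a=1 T1.b=1

outcome vector order: (T1.a,T1.b)
|PSO outcomes| = 4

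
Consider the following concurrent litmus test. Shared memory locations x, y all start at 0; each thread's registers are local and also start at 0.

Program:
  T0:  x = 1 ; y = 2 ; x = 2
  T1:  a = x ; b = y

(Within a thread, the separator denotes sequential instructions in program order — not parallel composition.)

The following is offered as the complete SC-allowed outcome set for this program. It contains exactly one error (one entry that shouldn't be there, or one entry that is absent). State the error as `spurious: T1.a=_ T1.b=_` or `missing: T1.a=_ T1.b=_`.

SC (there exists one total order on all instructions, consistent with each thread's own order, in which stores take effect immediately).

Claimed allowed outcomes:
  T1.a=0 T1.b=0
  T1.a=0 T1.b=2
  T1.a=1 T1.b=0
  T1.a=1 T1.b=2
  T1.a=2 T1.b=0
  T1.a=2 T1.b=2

spurious: T1.a=2 T1.b=0

outcome vector order: (T1.a,T1.b)
under SC → 00, 02, 10, 12, 22
claimed∖SC = {20}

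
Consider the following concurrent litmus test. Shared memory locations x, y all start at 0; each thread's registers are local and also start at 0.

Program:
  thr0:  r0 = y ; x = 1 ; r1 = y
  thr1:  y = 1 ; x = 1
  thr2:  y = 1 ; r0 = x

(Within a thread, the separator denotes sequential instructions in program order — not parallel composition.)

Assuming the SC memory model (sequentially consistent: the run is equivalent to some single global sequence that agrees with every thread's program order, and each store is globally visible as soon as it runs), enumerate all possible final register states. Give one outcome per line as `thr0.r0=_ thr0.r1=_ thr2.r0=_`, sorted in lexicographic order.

outcome vector order: (thr0.r0,thr0.r1,thr2.r0)
|SC outcomes| = 5

thr0.r0=0 thr0.r1=0 thr2.r0=1
thr0.r0=0 thr0.r1=1 thr2.r0=0
thr0.r0=0 thr0.r1=1 thr2.r0=1
thr0.r0=1 thr0.r1=1 thr2.r0=0
thr0.r0=1 thr0.r1=1 thr2.r0=1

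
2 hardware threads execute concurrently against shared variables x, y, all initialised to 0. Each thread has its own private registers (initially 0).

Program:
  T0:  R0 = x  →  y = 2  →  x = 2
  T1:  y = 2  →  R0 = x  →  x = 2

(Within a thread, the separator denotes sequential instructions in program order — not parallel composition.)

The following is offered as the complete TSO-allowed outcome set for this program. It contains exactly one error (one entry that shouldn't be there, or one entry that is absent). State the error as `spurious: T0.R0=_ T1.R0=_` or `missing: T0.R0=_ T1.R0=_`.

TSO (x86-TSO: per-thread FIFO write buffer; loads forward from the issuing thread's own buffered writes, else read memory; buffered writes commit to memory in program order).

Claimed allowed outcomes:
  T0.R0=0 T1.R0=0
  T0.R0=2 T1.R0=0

missing: T0.R0=0 T1.R0=2

outcome vector order: (T0.R0,T1.R0)
TSO (3): <0 0>, <0 2>, <2 0>
TSO∖claimed = {<0 2>}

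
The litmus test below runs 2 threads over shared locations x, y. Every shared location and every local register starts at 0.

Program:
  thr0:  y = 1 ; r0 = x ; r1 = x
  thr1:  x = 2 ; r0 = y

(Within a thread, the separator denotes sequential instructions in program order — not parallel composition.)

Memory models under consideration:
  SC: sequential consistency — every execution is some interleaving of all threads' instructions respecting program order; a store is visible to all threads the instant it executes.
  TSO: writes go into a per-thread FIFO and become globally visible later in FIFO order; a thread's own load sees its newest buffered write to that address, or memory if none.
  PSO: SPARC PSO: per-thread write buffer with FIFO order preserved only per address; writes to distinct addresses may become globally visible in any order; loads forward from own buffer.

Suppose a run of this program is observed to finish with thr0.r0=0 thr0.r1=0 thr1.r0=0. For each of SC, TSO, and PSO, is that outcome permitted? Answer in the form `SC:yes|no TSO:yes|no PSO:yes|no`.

SC:no TSO:yes PSO:yes

outcome vector order: (thr0.r0,thr0.r1,thr1.r0)
[SC] allowed = {001; 021; 220; 221}
[TSO] allowed = {000; 001; 020; 021; 220; 221}
[PSO] allowed = {000; 001; 020; 021; 220; 221}
target 000 ∈ {TSO,PSO}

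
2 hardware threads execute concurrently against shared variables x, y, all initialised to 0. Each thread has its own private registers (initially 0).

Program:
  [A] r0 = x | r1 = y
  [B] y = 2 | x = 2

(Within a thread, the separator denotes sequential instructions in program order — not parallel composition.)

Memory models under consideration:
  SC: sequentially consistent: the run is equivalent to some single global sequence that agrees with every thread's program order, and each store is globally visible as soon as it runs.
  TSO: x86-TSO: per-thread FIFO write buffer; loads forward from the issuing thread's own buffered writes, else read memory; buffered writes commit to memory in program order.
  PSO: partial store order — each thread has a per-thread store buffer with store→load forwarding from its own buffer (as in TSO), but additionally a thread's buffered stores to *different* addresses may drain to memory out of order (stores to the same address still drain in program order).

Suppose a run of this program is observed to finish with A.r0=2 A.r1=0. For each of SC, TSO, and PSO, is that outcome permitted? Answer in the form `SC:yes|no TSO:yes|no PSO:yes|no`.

SC:no TSO:no PSO:yes

outcome vector order: (A.r0,A.r1)
SC (3): (0,0); (0,2); (2,2)
TSO (3): (0,0); (0,2); (2,2)
PSO (4): (0,0); (0,2); (2,0); (2,2)
target (2,0) ∈ {PSO}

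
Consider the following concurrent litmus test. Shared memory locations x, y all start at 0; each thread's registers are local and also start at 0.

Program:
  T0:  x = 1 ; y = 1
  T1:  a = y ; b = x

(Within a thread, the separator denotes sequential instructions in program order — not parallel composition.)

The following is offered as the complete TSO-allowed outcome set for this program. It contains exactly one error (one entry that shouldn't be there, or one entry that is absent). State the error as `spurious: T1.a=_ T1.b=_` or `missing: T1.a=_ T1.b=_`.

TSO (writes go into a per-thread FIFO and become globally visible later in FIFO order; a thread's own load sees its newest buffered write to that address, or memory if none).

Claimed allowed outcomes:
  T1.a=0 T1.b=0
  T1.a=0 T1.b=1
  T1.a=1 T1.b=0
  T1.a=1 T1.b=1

spurious: T1.a=1 T1.b=0

outcome vector order: (T1.a,T1.b)
TSO: 3 outcomes — {(0,0); (0,1); (1,1)}
claimed∖TSO = {(1,0)}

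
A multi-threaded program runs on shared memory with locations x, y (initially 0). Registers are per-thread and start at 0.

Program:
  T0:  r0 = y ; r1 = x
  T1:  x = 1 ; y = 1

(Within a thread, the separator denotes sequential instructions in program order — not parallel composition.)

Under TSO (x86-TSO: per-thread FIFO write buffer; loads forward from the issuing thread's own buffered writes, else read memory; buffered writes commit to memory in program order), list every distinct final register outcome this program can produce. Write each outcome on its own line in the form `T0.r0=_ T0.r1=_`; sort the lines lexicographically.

T0.r0=0 T0.r1=0
T0.r0=0 T0.r1=1
T0.r0=1 T0.r1=1

outcome vector order: (T0.r0,T0.r1)
|TSO outcomes| = 3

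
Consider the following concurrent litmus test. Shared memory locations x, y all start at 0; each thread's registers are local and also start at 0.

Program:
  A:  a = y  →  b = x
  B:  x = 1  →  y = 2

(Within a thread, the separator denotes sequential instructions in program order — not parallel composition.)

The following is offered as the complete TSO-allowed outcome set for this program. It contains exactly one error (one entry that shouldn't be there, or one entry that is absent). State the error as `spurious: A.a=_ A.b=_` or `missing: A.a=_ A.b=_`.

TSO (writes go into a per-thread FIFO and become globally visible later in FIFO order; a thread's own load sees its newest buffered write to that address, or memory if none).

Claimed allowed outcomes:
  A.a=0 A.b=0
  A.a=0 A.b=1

outcome vector order: (A.a,A.b)
TSO (3): 00, 01, 21
TSO∖claimed = {21}

missing: A.a=2 A.b=1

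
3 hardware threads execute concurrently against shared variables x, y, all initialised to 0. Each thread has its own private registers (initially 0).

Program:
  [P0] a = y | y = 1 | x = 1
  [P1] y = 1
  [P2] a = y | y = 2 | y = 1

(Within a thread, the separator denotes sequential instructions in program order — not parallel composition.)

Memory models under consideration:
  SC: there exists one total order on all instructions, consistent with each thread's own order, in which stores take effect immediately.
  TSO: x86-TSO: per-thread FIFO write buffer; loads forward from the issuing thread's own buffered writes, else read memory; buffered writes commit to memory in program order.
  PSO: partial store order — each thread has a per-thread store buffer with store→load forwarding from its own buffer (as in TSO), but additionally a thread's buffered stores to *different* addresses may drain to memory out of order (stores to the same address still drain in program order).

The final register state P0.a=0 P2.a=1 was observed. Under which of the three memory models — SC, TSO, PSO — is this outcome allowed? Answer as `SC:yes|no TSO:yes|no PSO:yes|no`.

outcome vector order: (P0.a,P2.a)
SC: 6 outcomes — {0/0; 0/1; 1/0; 1/1; 2/0; 2/1}
TSO: 6 outcomes — {0/0; 0/1; 1/0; 1/1; 2/0; 2/1}
PSO: 6 outcomes — {0/0; 0/1; 1/0; 1/1; 2/0; 2/1}
target 0/1 ∈ {SC,TSO,PSO}

SC:yes TSO:yes PSO:yes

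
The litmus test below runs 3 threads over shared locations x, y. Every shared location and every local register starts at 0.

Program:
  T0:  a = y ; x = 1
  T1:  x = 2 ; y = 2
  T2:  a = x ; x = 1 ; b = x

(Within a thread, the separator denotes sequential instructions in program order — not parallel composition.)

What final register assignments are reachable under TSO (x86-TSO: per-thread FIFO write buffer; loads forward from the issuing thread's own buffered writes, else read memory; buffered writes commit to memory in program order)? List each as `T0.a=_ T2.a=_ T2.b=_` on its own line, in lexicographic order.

outcome vector order: (T0.a,T2.a,T2.b)
|TSO outcomes| = 9

T0.a=0 T2.a=0 T2.b=1
T0.a=0 T2.a=0 T2.b=2
T0.a=0 T2.a=1 T2.b=1
T0.a=0 T2.a=1 T2.b=2
T0.a=0 T2.a=2 T2.b=1
T0.a=2 T2.a=0 T2.b=1
T0.a=2 T2.a=0 T2.b=2
T0.a=2 T2.a=1 T2.b=1
T0.a=2 T2.a=2 T2.b=1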